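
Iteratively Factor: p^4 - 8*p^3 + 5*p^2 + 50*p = (p + 2)*(p^3 - 10*p^2 + 25*p) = (p - 5)*(p + 2)*(p^2 - 5*p) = (p - 5)^2*(p + 2)*(p)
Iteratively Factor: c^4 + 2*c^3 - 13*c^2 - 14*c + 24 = (c - 3)*(c^3 + 5*c^2 + 2*c - 8) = (c - 3)*(c + 2)*(c^2 + 3*c - 4) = (c - 3)*(c + 2)*(c + 4)*(c - 1)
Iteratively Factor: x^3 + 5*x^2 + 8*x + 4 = (x + 2)*(x^2 + 3*x + 2) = (x + 1)*(x + 2)*(x + 2)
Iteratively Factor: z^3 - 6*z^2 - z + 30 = (z - 3)*(z^2 - 3*z - 10) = (z - 3)*(z + 2)*(z - 5)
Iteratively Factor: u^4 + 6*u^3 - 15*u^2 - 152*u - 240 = (u + 3)*(u^3 + 3*u^2 - 24*u - 80) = (u + 3)*(u + 4)*(u^2 - u - 20) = (u + 3)*(u + 4)^2*(u - 5)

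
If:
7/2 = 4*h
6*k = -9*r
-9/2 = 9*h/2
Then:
No Solution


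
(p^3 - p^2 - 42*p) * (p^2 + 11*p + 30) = p^5 + 10*p^4 - 23*p^3 - 492*p^2 - 1260*p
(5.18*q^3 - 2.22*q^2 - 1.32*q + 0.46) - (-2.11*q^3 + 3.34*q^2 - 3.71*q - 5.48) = 7.29*q^3 - 5.56*q^2 + 2.39*q + 5.94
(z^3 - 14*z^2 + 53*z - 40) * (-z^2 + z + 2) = -z^5 + 15*z^4 - 65*z^3 + 65*z^2 + 66*z - 80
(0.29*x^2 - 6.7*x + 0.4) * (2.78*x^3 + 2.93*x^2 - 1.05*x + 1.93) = 0.8062*x^5 - 17.7763*x^4 - 18.8235*x^3 + 8.7667*x^2 - 13.351*x + 0.772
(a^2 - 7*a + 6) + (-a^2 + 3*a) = 6 - 4*a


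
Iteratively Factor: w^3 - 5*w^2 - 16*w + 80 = (w + 4)*(w^2 - 9*w + 20) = (w - 4)*(w + 4)*(w - 5)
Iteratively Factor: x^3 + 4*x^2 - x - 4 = (x - 1)*(x^2 + 5*x + 4) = (x - 1)*(x + 4)*(x + 1)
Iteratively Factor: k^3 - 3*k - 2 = (k + 1)*(k^2 - k - 2) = (k - 2)*(k + 1)*(k + 1)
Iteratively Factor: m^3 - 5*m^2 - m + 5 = (m - 1)*(m^2 - 4*m - 5) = (m - 1)*(m + 1)*(m - 5)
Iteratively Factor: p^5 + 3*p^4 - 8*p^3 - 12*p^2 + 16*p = (p + 2)*(p^4 + p^3 - 10*p^2 + 8*p) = (p - 2)*(p + 2)*(p^3 + 3*p^2 - 4*p) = (p - 2)*(p - 1)*(p + 2)*(p^2 + 4*p) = p*(p - 2)*(p - 1)*(p + 2)*(p + 4)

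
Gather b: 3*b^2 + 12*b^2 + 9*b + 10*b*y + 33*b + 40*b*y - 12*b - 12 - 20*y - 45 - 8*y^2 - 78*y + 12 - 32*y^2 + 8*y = 15*b^2 + b*(50*y + 30) - 40*y^2 - 90*y - 45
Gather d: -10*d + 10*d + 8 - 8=0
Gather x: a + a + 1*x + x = 2*a + 2*x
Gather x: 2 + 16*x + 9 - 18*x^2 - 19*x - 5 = -18*x^2 - 3*x + 6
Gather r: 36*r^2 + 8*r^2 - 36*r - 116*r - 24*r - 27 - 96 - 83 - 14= 44*r^2 - 176*r - 220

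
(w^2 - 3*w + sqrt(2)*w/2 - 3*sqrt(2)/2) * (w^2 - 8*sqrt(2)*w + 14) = w^4 - 15*sqrt(2)*w^3/2 - 3*w^3 + 6*w^2 + 45*sqrt(2)*w^2/2 - 18*w + 7*sqrt(2)*w - 21*sqrt(2)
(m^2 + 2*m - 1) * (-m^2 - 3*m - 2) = -m^4 - 5*m^3 - 7*m^2 - m + 2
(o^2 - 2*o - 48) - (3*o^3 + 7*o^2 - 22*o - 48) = -3*o^3 - 6*o^2 + 20*o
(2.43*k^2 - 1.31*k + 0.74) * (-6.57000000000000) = -15.9651*k^2 + 8.6067*k - 4.8618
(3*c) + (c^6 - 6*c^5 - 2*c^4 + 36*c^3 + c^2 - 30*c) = c^6 - 6*c^5 - 2*c^4 + 36*c^3 + c^2 - 27*c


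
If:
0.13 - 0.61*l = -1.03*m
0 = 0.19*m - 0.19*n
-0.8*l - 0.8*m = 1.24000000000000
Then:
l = -0.89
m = -0.66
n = -0.66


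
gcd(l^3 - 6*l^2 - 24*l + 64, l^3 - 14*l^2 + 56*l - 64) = l^2 - 10*l + 16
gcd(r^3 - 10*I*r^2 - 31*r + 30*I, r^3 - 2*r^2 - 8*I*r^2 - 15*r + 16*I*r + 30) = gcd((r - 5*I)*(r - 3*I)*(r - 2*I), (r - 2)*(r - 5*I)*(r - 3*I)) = r^2 - 8*I*r - 15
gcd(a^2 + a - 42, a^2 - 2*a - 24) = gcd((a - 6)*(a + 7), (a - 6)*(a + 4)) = a - 6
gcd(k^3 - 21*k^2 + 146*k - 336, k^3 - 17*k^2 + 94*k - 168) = k^2 - 13*k + 42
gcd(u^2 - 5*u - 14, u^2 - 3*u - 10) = u + 2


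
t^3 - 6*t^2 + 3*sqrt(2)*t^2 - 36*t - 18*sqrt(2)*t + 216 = (t - 6)*(t - 3*sqrt(2))*(t + 6*sqrt(2))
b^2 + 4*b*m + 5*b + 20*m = (b + 5)*(b + 4*m)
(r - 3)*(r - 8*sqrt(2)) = r^2 - 8*sqrt(2)*r - 3*r + 24*sqrt(2)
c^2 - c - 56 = (c - 8)*(c + 7)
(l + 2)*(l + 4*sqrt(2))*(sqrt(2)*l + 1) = sqrt(2)*l^3 + 2*sqrt(2)*l^2 + 9*l^2 + 4*sqrt(2)*l + 18*l + 8*sqrt(2)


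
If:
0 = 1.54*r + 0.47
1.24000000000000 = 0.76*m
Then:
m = 1.63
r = -0.31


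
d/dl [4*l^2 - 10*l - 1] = 8*l - 10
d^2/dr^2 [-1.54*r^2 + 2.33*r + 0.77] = -3.08000000000000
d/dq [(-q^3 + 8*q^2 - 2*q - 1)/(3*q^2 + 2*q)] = (-3*q^4 - 4*q^3 + 22*q^2 + 6*q + 2)/(q^2*(9*q^2 + 12*q + 4))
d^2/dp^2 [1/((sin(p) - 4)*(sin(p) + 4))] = 2*(-2*sin(p)^4 - 29*sin(p)^2 + 16)/((sin(p) - 4)^3*(sin(p) + 4)^3)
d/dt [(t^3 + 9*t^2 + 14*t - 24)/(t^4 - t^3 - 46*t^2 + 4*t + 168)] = (-t^4 - 6*t^3 + 29*t^2 + 68)/(t^6 - 14*t^5 + 41*t^4 + 112*t^3 - 376*t^2 - 224*t + 784)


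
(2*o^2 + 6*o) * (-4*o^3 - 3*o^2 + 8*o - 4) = -8*o^5 - 30*o^4 - 2*o^3 + 40*o^2 - 24*o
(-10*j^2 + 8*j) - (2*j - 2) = -10*j^2 + 6*j + 2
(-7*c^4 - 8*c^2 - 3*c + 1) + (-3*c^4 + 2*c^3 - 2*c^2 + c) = -10*c^4 + 2*c^3 - 10*c^2 - 2*c + 1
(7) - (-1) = 8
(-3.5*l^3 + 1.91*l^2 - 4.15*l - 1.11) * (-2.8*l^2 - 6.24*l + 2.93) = 9.8*l^5 + 16.492*l^4 - 10.5534*l^3 + 34.6003*l^2 - 5.2331*l - 3.2523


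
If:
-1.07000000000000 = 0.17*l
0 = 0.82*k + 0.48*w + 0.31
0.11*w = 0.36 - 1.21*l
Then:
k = -42.82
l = -6.29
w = 72.51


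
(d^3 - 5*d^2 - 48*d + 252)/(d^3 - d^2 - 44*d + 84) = (d - 6)/(d - 2)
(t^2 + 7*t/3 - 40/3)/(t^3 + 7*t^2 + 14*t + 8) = (3*t^2 + 7*t - 40)/(3*(t^3 + 7*t^2 + 14*t + 8))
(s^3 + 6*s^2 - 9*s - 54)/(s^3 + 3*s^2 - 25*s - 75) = (s^2 + 3*s - 18)/(s^2 - 25)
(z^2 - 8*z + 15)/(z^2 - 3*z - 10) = (z - 3)/(z + 2)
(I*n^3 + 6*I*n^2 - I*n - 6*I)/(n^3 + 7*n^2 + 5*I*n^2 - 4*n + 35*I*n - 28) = I*(n^3 + 6*n^2 - n - 6)/(n^3 + n^2*(7 + 5*I) + n*(-4 + 35*I) - 28)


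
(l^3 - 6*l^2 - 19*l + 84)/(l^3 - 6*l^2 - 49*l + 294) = (l^2 + l - 12)/(l^2 + l - 42)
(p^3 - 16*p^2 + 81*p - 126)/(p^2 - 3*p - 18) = (p^2 - 10*p + 21)/(p + 3)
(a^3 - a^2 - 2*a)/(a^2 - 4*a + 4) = a*(a + 1)/(a - 2)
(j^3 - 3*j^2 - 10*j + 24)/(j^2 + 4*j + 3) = (j^2 - 6*j + 8)/(j + 1)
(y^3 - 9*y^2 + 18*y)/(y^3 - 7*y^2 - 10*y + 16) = y*(y^2 - 9*y + 18)/(y^3 - 7*y^2 - 10*y + 16)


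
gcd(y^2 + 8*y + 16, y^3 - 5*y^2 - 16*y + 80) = y + 4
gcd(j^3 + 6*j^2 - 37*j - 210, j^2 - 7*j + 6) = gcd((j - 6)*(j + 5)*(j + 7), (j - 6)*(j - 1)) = j - 6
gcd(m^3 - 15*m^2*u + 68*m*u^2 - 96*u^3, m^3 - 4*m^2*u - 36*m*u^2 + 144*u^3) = -m + 4*u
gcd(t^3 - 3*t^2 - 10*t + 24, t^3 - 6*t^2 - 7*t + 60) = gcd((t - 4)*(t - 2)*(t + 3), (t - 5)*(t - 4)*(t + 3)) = t^2 - t - 12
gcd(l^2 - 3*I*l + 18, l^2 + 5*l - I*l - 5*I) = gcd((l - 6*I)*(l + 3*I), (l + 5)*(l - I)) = 1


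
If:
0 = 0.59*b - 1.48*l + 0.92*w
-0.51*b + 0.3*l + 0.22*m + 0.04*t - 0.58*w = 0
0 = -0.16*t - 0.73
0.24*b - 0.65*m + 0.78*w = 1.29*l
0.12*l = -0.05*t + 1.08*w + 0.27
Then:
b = 0.03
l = -0.29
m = 0.00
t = -4.56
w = -0.49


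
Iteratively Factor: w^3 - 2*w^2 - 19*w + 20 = (w - 5)*(w^2 + 3*w - 4) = (w - 5)*(w + 4)*(w - 1)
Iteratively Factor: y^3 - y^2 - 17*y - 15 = (y - 5)*(y^2 + 4*y + 3) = (y - 5)*(y + 1)*(y + 3)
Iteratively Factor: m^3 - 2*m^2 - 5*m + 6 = (m + 2)*(m^2 - 4*m + 3) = (m - 3)*(m + 2)*(m - 1)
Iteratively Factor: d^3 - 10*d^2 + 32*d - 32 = (d - 4)*(d^2 - 6*d + 8) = (d - 4)*(d - 2)*(d - 4)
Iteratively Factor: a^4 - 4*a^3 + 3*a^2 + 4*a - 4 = (a - 1)*(a^3 - 3*a^2 + 4) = (a - 2)*(a - 1)*(a^2 - a - 2) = (a - 2)*(a - 1)*(a + 1)*(a - 2)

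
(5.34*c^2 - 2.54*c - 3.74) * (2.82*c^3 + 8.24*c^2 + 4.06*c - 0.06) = 15.0588*c^5 + 36.8388*c^4 - 9.796*c^3 - 41.4504*c^2 - 15.032*c + 0.2244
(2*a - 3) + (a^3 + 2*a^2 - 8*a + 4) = a^3 + 2*a^2 - 6*a + 1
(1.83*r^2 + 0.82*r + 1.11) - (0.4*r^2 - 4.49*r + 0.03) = 1.43*r^2 + 5.31*r + 1.08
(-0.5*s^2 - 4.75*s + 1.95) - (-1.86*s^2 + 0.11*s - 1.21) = 1.36*s^2 - 4.86*s + 3.16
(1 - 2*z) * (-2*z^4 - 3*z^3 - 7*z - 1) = 4*z^5 + 4*z^4 - 3*z^3 + 14*z^2 - 5*z - 1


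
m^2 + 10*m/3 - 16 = (m - 8/3)*(m + 6)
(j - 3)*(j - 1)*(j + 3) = j^3 - j^2 - 9*j + 9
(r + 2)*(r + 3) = r^2 + 5*r + 6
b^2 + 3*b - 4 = (b - 1)*(b + 4)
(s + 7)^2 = s^2 + 14*s + 49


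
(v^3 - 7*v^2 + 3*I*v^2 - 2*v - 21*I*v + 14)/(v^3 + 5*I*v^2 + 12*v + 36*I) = (v^2 + v*(-7 + I) - 7*I)/(v^2 + 3*I*v + 18)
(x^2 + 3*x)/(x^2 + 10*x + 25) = x*(x + 3)/(x^2 + 10*x + 25)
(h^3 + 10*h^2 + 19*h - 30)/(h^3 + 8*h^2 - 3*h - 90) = (h - 1)/(h - 3)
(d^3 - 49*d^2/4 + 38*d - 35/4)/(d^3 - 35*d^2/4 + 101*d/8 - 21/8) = 2*(d - 5)/(2*d - 3)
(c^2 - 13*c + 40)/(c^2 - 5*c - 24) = (c - 5)/(c + 3)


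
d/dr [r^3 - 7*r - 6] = 3*r^2 - 7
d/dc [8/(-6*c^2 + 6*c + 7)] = 48*(2*c - 1)/(-6*c^2 + 6*c + 7)^2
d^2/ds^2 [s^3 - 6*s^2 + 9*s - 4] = 6*s - 12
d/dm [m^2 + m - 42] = 2*m + 1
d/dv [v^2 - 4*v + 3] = 2*v - 4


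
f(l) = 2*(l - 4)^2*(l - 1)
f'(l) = 2*(l - 4)^2 + 2*(l - 1)*(2*l - 8) = 6*(l - 4)*(l - 2)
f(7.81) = 197.71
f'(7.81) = 132.82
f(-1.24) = -123.01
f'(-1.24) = 101.87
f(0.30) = -19.17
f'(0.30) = 37.74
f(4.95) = 7.13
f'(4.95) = 16.82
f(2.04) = 7.99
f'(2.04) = -0.47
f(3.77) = 0.29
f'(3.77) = -2.44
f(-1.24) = -123.01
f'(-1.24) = 101.87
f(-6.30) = -1548.91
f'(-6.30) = 512.94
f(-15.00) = -11552.00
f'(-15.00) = 1938.00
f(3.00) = 4.00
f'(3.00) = -6.00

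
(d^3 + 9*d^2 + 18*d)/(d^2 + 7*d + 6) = d*(d + 3)/(d + 1)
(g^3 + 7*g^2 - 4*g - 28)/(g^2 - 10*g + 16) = (g^2 + 9*g + 14)/(g - 8)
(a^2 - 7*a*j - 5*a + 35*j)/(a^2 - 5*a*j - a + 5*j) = (a^2 - 7*a*j - 5*a + 35*j)/(a^2 - 5*a*j - a + 5*j)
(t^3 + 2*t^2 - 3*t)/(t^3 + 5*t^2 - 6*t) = (t + 3)/(t + 6)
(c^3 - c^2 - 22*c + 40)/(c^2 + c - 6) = (c^2 + c - 20)/(c + 3)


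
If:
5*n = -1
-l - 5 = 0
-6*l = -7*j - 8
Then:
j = -38/7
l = -5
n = -1/5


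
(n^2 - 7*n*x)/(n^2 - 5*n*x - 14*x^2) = n/(n + 2*x)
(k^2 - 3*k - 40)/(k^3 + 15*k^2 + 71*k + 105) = (k - 8)/(k^2 + 10*k + 21)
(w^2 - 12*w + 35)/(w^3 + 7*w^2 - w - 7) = (w^2 - 12*w + 35)/(w^3 + 7*w^2 - w - 7)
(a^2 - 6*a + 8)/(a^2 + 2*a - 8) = (a - 4)/(a + 4)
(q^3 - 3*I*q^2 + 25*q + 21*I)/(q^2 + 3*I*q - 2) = (q^2 - 4*I*q + 21)/(q + 2*I)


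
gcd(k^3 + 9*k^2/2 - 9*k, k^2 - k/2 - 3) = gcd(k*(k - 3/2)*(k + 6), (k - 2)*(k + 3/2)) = 1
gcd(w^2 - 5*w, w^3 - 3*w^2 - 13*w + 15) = w - 5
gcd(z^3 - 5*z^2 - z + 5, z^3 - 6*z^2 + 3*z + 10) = z^2 - 4*z - 5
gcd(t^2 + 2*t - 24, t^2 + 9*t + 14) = 1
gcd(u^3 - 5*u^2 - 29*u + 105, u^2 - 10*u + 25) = 1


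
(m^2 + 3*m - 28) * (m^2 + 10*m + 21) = m^4 + 13*m^3 + 23*m^2 - 217*m - 588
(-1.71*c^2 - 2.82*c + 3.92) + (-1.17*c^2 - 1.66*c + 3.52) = -2.88*c^2 - 4.48*c + 7.44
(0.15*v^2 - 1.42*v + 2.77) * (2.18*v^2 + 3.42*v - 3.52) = 0.327*v^4 - 2.5826*v^3 + 0.6542*v^2 + 14.4718*v - 9.7504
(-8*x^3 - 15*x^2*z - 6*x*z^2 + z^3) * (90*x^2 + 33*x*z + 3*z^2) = -720*x^5 - 1614*x^4*z - 1059*x^3*z^2 - 153*x^2*z^3 + 15*x*z^4 + 3*z^5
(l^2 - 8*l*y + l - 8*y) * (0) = 0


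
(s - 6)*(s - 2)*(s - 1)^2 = s^4 - 10*s^3 + 29*s^2 - 32*s + 12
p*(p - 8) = p^2 - 8*p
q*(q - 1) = q^2 - q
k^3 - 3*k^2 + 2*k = k*(k - 2)*(k - 1)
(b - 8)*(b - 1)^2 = b^3 - 10*b^2 + 17*b - 8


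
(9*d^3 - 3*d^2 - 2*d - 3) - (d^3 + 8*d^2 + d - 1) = 8*d^3 - 11*d^2 - 3*d - 2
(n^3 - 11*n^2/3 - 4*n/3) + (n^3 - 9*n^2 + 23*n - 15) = 2*n^3 - 38*n^2/3 + 65*n/3 - 15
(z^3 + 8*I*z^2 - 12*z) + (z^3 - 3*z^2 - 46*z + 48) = 2*z^3 - 3*z^2 + 8*I*z^2 - 58*z + 48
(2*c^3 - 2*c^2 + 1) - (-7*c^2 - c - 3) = 2*c^3 + 5*c^2 + c + 4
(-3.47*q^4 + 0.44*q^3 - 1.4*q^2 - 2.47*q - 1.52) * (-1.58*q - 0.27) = 5.4826*q^5 + 0.2417*q^4 + 2.0932*q^3 + 4.2806*q^2 + 3.0685*q + 0.4104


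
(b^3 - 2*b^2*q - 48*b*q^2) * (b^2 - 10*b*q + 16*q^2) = b^5 - 12*b^4*q - 12*b^3*q^2 + 448*b^2*q^3 - 768*b*q^4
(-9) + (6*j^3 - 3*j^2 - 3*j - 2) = 6*j^3 - 3*j^2 - 3*j - 11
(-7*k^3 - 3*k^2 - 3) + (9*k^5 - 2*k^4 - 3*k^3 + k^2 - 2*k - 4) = 9*k^5 - 2*k^4 - 10*k^3 - 2*k^2 - 2*k - 7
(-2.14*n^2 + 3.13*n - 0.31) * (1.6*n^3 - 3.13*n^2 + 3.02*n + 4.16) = -3.424*n^5 + 11.7062*n^4 - 16.7557*n^3 + 1.5205*n^2 + 12.0846*n - 1.2896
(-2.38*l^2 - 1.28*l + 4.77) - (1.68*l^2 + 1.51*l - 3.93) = -4.06*l^2 - 2.79*l + 8.7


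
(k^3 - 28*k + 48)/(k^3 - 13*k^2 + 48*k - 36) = (k^3 - 28*k + 48)/(k^3 - 13*k^2 + 48*k - 36)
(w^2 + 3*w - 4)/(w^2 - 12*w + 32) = (w^2 + 3*w - 4)/(w^2 - 12*w + 32)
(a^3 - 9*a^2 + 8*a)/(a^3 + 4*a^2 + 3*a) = (a^2 - 9*a + 8)/(a^2 + 4*a + 3)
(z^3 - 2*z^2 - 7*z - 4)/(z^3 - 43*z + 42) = (z^3 - 2*z^2 - 7*z - 4)/(z^3 - 43*z + 42)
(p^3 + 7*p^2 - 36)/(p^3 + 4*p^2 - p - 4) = (p^3 + 7*p^2 - 36)/(p^3 + 4*p^2 - p - 4)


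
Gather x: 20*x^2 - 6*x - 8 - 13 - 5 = 20*x^2 - 6*x - 26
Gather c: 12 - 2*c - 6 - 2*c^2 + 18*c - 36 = -2*c^2 + 16*c - 30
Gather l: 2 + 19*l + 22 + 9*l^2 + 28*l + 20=9*l^2 + 47*l + 44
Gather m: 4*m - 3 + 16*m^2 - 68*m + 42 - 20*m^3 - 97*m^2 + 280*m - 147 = -20*m^3 - 81*m^2 + 216*m - 108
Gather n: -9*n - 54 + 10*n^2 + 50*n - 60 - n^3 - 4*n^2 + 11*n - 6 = -n^3 + 6*n^2 + 52*n - 120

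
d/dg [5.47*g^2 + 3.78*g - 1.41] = 10.94*g + 3.78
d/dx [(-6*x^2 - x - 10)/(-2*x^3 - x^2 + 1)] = (-2*x*(3*x + 1)*(6*x^2 + x + 10) + (12*x + 1)*(2*x^3 + x^2 - 1))/(2*x^3 + x^2 - 1)^2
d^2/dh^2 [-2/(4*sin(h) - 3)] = 8*(4*sin(h)^2 + 3*sin(h) - 8)/(4*sin(h) - 3)^3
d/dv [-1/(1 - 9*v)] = -9/(9*v - 1)^2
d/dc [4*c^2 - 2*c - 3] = 8*c - 2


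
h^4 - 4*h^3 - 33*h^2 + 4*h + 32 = (h - 8)*(h - 1)*(h + 1)*(h + 4)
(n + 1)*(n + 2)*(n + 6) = n^3 + 9*n^2 + 20*n + 12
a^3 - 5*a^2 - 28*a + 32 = (a - 8)*(a - 1)*(a + 4)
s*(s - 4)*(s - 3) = s^3 - 7*s^2 + 12*s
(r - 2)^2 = r^2 - 4*r + 4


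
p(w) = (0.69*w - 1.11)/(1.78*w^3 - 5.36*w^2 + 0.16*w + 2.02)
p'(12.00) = -0.00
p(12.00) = 0.00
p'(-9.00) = 0.00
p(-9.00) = 0.00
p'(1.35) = -0.30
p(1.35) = 0.06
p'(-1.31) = 0.30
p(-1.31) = 0.18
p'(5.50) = -0.01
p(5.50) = 0.02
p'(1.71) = -0.15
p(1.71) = -0.02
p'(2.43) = -0.42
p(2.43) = -0.15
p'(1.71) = -0.15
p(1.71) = -0.02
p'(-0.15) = 1.02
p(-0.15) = -0.65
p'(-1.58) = 0.16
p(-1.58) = 0.12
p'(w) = (0.69*w - 1.11)*(-5.34*w^2 + 10.72*w - 0.16)/(1.78*w^3 - 5.36*w^2 + 0.16*w + 2.02)^2 + 0.69/(1.78*w^3 - 5.36*w^2 + 0.16*w + 2.02)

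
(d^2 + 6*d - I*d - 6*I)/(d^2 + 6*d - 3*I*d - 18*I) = (d - I)/(d - 3*I)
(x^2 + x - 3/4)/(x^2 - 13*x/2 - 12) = (x - 1/2)/(x - 8)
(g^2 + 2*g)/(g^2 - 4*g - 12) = g/(g - 6)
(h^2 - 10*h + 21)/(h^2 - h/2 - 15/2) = 2*(h - 7)/(2*h + 5)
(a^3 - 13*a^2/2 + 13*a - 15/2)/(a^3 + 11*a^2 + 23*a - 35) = (2*a^2 - 11*a + 15)/(2*(a^2 + 12*a + 35))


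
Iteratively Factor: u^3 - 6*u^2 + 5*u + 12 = (u - 4)*(u^2 - 2*u - 3) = (u - 4)*(u - 3)*(u + 1)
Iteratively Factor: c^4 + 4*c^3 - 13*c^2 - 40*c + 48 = (c + 4)*(c^3 - 13*c + 12) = (c + 4)^2*(c^2 - 4*c + 3) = (c - 1)*(c + 4)^2*(c - 3)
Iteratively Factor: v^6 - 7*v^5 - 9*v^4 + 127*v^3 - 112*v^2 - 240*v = (v - 3)*(v^5 - 4*v^4 - 21*v^3 + 64*v^2 + 80*v) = (v - 5)*(v - 3)*(v^4 + v^3 - 16*v^2 - 16*v) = v*(v - 5)*(v - 3)*(v^3 + v^2 - 16*v - 16) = v*(v - 5)*(v - 4)*(v - 3)*(v^2 + 5*v + 4) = v*(v - 5)*(v - 4)*(v - 3)*(v + 1)*(v + 4)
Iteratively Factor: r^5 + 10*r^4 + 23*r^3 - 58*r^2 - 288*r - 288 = (r + 4)*(r^4 + 6*r^3 - r^2 - 54*r - 72) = (r - 3)*(r + 4)*(r^3 + 9*r^2 + 26*r + 24) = (r - 3)*(r + 3)*(r + 4)*(r^2 + 6*r + 8) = (r - 3)*(r + 3)*(r + 4)^2*(r + 2)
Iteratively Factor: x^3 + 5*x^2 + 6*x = (x + 3)*(x^2 + 2*x) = x*(x + 3)*(x + 2)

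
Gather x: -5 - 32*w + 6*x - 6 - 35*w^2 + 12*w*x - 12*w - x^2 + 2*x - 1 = -35*w^2 - 44*w - x^2 + x*(12*w + 8) - 12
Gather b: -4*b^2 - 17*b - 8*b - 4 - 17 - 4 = -4*b^2 - 25*b - 25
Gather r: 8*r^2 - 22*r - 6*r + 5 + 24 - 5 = 8*r^2 - 28*r + 24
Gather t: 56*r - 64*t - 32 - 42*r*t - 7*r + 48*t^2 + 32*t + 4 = 49*r + 48*t^2 + t*(-42*r - 32) - 28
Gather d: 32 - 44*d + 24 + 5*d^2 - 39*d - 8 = 5*d^2 - 83*d + 48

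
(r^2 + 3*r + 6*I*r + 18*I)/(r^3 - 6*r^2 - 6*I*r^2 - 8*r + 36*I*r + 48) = (r^2 + r*(3 + 6*I) + 18*I)/(r^3 + r^2*(-6 - 6*I) + r*(-8 + 36*I) + 48)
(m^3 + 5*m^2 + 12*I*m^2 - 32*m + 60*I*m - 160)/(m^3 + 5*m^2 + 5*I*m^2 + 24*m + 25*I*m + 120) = (m + 4*I)/(m - 3*I)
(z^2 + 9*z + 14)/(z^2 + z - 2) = (z + 7)/(z - 1)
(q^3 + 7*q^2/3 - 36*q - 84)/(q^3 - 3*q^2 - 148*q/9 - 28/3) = 3*(q + 6)/(3*q + 2)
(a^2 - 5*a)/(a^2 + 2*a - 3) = a*(a - 5)/(a^2 + 2*a - 3)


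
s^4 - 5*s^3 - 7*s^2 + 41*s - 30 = (s - 5)*(s - 2)*(s - 1)*(s + 3)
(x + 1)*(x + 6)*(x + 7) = x^3 + 14*x^2 + 55*x + 42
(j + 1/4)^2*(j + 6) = j^3 + 13*j^2/2 + 49*j/16 + 3/8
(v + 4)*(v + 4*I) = v^2 + 4*v + 4*I*v + 16*I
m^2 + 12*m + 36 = (m + 6)^2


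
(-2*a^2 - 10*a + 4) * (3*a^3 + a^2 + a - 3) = -6*a^5 - 32*a^4 + 34*a - 12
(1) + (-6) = -5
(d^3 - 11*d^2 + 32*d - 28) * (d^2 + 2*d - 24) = d^5 - 9*d^4 - 14*d^3 + 300*d^2 - 824*d + 672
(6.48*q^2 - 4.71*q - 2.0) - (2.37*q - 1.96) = 6.48*q^2 - 7.08*q - 0.04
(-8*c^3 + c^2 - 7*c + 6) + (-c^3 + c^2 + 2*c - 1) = -9*c^3 + 2*c^2 - 5*c + 5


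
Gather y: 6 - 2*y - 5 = 1 - 2*y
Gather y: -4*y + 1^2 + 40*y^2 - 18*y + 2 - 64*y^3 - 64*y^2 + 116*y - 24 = -64*y^3 - 24*y^2 + 94*y - 21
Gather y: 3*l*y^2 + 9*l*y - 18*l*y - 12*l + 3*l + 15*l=3*l*y^2 - 9*l*y + 6*l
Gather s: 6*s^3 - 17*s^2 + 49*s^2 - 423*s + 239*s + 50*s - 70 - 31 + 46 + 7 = 6*s^3 + 32*s^2 - 134*s - 48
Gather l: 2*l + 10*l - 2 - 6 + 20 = 12*l + 12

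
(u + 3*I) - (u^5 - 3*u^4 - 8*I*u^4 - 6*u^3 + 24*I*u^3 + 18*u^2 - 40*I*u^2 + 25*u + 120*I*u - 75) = -u^5 + 3*u^4 + 8*I*u^4 + 6*u^3 - 24*I*u^3 - 18*u^2 + 40*I*u^2 - 24*u - 120*I*u + 75 + 3*I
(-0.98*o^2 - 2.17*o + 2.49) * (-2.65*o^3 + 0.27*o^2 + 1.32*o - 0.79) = 2.597*o^5 + 5.4859*o^4 - 8.478*o^3 - 1.4179*o^2 + 5.0011*o - 1.9671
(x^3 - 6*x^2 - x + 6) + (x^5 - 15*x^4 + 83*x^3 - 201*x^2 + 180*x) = x^5 - 15*x^4 + 84*x^3 - 207*x^2 + 179*x + 6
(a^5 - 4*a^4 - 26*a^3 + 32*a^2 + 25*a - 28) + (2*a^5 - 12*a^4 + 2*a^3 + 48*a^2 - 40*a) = 3*a^5 - 16*a^4 - 24*a^3 + 80*a^2 - 15*a - 28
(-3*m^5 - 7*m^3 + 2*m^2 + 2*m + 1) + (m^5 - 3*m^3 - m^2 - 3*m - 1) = -2*m^5 - 10*m^3 + m^2 - m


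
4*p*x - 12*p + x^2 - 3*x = (4*p + x)*(x - 3)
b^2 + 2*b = b*(b + 2)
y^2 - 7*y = y*(y - 7)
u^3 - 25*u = u*(u - 5)*(u + 5)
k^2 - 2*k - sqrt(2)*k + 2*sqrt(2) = (k - 2)*(k - sqrt(2))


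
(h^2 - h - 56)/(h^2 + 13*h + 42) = (h - 8)/(h + 6)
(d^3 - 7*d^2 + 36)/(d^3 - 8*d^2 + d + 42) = (d - 6)/(d - 7)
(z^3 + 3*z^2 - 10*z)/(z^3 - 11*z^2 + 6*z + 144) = z*(z^2 + 3*z - 10)/(z^3 - 11*z^2 + 6*z + 144)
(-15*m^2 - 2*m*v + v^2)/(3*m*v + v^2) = (-5*m + v)/v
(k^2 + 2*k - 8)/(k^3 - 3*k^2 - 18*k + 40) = 1/(k - 5)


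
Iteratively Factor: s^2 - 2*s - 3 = (s + 1)*(s - 3)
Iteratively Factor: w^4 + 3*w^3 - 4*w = (w)*(w^3 + 3*w^2 - 4) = w*(w - 1)*(w^2 + 4*w + 4) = w*(w - 1)*(w + 2)*(w + 2)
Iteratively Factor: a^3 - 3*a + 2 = (a - 1)*(a^2 + a - 2) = (a - 1)*(a + 2)*(a - 1)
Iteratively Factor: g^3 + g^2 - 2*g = (g + 2)*(g^2 - g) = (g - 1)*(g + 2)*(g)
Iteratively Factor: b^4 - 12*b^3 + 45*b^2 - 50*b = (b - 2)*(b^3 - 10*b^2 + 25*b) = (b - 5)*(b - 2)*(b^2 - 5*b) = (b - 5)^2*(b - 2)*(b)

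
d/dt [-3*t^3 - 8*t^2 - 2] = t*(-9*t - 16)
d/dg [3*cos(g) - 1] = -3*sin(g)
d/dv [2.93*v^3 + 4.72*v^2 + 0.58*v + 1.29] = 8.79*v^2 + 9.44*v + 0.58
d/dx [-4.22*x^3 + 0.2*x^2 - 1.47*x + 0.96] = -12.66*x^2 + 0.4*x - 1.47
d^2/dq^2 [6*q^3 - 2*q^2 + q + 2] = 36*q - 4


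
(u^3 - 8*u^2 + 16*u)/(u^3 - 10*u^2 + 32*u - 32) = u/(u - 2)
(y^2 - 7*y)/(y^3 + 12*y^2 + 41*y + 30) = y*(y - 7)/(y^3 + 12*y^2 + 41*y + 30)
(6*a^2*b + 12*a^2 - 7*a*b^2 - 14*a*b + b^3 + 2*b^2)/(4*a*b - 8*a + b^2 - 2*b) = (6*a^2*b + 12*a^2 - 7*a*b^2 - 14*a*b + b^3 + 2*b^2)/(4*a*b - 8*a + b^2 - 2*b)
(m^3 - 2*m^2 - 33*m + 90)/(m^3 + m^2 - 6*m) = (m^3 - 2*m^2 - 33*m + 90)/(m*(m^2 + m - 6))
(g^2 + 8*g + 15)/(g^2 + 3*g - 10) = (g + 3)/(g - 2)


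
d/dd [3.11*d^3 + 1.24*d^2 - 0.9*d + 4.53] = 9.33*d^2 + 2.48*d - 0.9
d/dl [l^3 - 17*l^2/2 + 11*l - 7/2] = 3*l^2 - 17*l + 11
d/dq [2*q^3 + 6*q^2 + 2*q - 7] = 6*q^2 + 12*q + 2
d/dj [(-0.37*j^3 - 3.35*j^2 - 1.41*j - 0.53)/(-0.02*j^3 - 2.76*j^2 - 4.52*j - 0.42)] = (0.954199999999999*j^4 + 3.2884*j^3 + 11.6848*j^2 - 0.111599999999999*j - 1.8034)/(0.0004*j^6 + 0.1104*j^5 + 7.7984*j^4 + 24.9672*j^3 + 22.7488*j^2 + 3.7968*j + 0.1764)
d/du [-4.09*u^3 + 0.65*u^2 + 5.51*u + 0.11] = -12.27*u^2 + 1.3*u + 5.51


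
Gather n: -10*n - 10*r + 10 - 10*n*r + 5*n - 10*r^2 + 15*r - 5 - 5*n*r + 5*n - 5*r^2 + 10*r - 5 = -15*n*r - 15*r^2 + 15*r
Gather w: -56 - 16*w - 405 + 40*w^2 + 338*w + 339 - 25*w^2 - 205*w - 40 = 15*w^2 + 117*w - 162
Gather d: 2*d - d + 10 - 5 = d + 5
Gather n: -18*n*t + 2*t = -18*n*t + 2*t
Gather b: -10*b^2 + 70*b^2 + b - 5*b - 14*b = 60*b^2 - 18*b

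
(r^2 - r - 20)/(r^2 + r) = (r^2 - r - 20)/(r*(r + 1))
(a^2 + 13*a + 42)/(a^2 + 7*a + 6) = (a + 7)/(a + 1)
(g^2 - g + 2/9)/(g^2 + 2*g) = (g^2 - g + 2/9)/(g*(g + 2))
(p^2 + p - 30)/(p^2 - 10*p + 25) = (p + 6)/(p - 5)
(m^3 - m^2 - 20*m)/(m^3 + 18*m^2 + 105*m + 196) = m*(m - 5)/(m^2 + 14*m + 49)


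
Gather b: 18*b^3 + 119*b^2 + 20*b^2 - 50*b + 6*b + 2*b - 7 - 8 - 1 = 18*b^3 + 139*b^2 - 42*b - 16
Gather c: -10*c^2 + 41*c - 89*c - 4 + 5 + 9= -10*c^2 - 48*c + 10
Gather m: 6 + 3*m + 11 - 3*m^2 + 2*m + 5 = -3*m^2 + 5*m + 22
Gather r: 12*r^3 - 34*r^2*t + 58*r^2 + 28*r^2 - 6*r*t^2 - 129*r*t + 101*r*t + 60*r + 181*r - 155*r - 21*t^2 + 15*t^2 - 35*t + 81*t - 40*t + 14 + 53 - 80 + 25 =12*r^3 + r^2*(86 - 34*t) + r*(-6*t^2 - 28*t + 86) - 6*t^2 + 6*t + 12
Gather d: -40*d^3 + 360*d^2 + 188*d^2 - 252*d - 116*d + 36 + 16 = -40*d^3 + 548*d^2 - 368*d + 52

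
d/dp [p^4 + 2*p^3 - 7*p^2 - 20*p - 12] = 4*p^3 + 6*p^2 - 14*p - 20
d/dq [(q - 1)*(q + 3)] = 2*q + 2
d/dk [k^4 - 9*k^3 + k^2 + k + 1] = 4*k^3 - 27*k^2 + 2*k + 1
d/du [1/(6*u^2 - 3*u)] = (1 - 4*u)/(3*u^2*(2*u - 1)^2)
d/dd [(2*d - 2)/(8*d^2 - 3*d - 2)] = 2*(-8*d^2 + 16*d - 5)/(64*d^4 - 48*d^3 - 23*d^2 + 12*d + 4)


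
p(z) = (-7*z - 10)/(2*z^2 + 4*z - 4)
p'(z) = (-7*z - 10)*(-4*z - 4)/(2*z^2 + 4*z - 4)^2 - 7/(2*z^2 + 4*z - 4) = (7*z^2 + 20*z + 34)/(2*(z^4 + 4*z^3 - 8*z + 4))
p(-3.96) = 1.54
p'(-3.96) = 0.97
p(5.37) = -0.63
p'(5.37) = 0.12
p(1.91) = -2.14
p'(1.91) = 1.63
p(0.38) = 5.78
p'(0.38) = 17.75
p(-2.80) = 20.00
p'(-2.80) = 285.42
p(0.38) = 5.78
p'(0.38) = 17.75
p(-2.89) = 8.94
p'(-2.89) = 52.96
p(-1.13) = 0.35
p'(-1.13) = 1.14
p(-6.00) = 0.73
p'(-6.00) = 0.17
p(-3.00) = 5.50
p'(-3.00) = 18.50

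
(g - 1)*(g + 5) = g^2 + 4*g - 5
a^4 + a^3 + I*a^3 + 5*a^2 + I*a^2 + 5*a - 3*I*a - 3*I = (a + 1)*(a - I)^2*(a + 3*I)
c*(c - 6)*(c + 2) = c^3 - 4*c^2 - 12*c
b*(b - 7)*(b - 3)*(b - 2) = b^4 - 12*b^3 + 41*b^2 - 42*b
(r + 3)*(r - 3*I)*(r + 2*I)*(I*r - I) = I*r^4 + r^3 + 2*I*r^3 + 2*r^2 + 3*I*r^2 - 3*r + 12*I*r - 18*I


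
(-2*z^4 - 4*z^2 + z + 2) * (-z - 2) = 2*z^5 + 4*z^4 + 4*z^3 + 7*z^2 - 4*z - 4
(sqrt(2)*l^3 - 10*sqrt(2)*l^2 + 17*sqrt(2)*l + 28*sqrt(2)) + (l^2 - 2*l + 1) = sqrt(2)*l^3 - 10*sqrt(2)*l^2 + l^2 - 2*l + 17*sqrt(2)*l + 1 + 28*sqrt(2)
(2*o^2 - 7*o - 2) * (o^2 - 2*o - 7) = 2*o^4 - 11*o^3 - 2*o^2 + 53*o + 14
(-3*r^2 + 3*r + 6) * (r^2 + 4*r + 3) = -3*r^4 - 9*r^3 + 9*r^2 + 33*r + 18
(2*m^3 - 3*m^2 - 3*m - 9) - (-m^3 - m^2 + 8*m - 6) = 3*m^3 - 2*m^2 - 11*m - 3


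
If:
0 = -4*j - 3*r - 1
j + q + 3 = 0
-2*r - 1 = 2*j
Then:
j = 1/2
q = -7/2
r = -1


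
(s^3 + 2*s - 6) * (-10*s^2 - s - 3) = -10*s^5 - s^4 - 23*s^3 + 58*s^2 + 18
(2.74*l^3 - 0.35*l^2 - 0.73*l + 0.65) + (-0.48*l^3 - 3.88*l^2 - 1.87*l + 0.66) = 2.26*l^3 - 4.23*l^2 - 2.6*l + 1.31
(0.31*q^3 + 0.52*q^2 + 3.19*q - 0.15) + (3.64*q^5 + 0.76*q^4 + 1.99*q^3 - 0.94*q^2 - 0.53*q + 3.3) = 3.64*q^5 + 0.76*q^4 + 2.3*q^3 - 0.42*q^2 + 2.66*q + 3.15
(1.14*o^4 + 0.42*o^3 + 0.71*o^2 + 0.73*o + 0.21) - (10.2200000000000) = 1.14*o^4 + 0.42*o^3 + 0.71*o^2 + 0.73*o - 10.01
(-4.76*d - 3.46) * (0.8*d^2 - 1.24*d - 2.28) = -3.808*d^3 + 3.1344*d^2 + 15.1432*d + 7.8888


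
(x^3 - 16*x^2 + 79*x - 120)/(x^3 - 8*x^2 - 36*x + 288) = (x^2 - 8*x + 15)/(x^2 - 36)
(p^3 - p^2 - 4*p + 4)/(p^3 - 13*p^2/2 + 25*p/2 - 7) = 2*(p + 2)/(2*p - 7)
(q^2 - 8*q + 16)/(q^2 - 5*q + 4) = (q - 4)/(q - 1)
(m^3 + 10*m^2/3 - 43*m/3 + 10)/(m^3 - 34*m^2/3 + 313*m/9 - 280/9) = 3*(m^2 + 5*m - 6)/(3*m^2 - 29*m + 56)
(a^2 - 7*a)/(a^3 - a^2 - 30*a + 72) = a*(a - 7)/(a^3 - a^2 - 30*a + 72)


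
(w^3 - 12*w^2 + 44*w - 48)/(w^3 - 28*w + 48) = (w - 6)/(w + 6)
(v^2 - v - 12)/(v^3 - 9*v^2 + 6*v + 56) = (v + 3)/(v^2 - 5*v - 14)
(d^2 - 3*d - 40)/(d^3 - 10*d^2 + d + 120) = (d + 5)/(d^2 - 2*d - 15)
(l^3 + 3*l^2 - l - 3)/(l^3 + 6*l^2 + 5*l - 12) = (l + 1)/(l + 4)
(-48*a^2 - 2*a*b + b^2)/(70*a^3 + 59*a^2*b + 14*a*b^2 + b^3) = (-48*a^2 - 2*a*b + b^2)/(70*a^3 + 59*a^2*b + 14*a*b^2 + b^3)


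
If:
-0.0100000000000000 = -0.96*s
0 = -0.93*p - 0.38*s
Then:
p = -0.00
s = 0.01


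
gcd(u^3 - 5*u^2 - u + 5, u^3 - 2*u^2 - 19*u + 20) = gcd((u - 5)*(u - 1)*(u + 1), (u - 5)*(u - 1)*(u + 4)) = u^2 - 6*u + 5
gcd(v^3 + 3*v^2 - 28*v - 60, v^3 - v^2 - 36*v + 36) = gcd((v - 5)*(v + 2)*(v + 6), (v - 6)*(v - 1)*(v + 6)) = v + 6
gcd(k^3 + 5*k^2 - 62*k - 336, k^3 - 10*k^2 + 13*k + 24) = k - 8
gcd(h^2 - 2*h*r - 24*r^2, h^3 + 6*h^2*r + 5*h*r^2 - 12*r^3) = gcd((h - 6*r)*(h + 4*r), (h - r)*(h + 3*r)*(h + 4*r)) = h + 4*r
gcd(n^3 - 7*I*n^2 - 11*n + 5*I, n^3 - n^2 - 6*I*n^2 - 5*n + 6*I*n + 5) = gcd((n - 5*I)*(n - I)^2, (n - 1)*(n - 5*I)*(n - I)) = n^2 - 6*I*n - 5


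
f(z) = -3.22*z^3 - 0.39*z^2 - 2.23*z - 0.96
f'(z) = -9.66*z^2 - 0.78*z - 2.23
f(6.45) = -895.61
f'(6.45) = -409.14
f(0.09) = -1.17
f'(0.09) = -2.38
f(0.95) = -6.19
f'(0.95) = -11.69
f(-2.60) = 58.80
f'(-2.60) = -65.50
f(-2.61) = 59.45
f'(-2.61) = -66.00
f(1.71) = -22.01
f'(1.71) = -31.81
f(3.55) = -157.85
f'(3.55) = -126.74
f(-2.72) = 67.02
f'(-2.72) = -71.58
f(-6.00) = 693.90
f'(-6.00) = -345.31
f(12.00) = -5648.04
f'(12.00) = -1402.63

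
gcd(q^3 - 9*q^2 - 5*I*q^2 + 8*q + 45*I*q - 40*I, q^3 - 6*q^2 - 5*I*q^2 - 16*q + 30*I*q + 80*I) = q^2 + q*(-8 - 5*I) + 40*I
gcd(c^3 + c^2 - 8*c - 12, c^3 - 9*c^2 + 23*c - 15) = c - 3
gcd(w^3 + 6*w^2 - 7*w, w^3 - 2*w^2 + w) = w^2 - w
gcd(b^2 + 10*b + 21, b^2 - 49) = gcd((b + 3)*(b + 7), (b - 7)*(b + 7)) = b + 7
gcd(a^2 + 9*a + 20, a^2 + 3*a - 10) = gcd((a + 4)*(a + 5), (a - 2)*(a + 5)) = a + 5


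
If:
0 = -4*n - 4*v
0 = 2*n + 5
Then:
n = -5/2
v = 5/2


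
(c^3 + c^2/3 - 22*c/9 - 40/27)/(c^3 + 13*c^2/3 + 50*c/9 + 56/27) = (3*c - 5)/(3*c + 7)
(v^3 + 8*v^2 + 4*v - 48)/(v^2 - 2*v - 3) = (-v^3 - 8*v^2 - 4*v + 48)/(-v^2 + 2*v + 3)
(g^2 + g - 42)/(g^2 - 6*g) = (g + 7)/g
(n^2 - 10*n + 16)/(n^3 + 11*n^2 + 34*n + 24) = (n^2 - 10*n + 16)/(n^3 + 11*n^2 + 34*n + 24)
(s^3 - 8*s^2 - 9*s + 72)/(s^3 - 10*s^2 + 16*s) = (s^2 - 9)/(s*(s - 2))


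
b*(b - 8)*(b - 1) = b^3 - 9*b^2 + 8*b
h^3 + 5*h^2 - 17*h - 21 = (h - 3)*(h + 1)*(h + 7)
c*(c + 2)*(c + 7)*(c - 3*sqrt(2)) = c^4 - 3*sqrt(2)*c^3 + 9*c^3 - 27*sqrt(2)*c^2 + 14*c^2 - 42*sqrt(2)*c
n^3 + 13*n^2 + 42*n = n*(n + 6)*(n + 7)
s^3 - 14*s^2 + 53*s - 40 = (s - 8)*(s - 5)*(s - 1)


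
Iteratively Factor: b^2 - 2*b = (b)*(b - 2)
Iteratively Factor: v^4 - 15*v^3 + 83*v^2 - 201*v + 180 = (v - 5)*(v^3 - 10*v^2 + 33*v - 36) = (v - 5)*(v - 4)*(v^2 - 6*v + 9) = (v - 5)*(v - 4)*(v - 3)*(v - 3)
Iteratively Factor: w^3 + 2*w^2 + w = (w + 1)*(w^2 + w) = w*(w + 1)*(w + 1)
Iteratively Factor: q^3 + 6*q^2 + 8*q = (q + 4)*(q^2 + 2*q) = (q + 2)*(q + 4)*(q)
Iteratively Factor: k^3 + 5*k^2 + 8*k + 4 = (k + 2)*(k^2 + 3*k + 2) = (k + 2)^2*(k + 1)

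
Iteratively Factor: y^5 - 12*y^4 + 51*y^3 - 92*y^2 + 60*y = (y - 3)*(y^4 - 9*y^3 + 24*y^2 - 20*y) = y*(y - 3)*(y^3 - 9*y^2 + 24*y - 20) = y*(y - 3)*(y - 2)*(y^2 - 7*y + 10) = y*(y - 3)*(y - 2)^2*(y - 5)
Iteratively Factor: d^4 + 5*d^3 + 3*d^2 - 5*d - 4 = (d + 1)*(d^3 + 4*d^2 - d - 4) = (d - 1)*(d + 1)*(d^2 + 5*d + 4) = (d - 1)*(d + 1)^2*(d + 4)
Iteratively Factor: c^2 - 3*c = (c)*(c - 3)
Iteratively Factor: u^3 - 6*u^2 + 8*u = (u)*(u^2 - 6*u + 8) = u*(u - 4)*(u - 2)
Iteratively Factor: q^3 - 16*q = (q)*(q^2 - 16) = q*(q + 4)*(q - 4)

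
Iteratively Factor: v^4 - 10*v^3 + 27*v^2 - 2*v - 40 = (v - 5)*(v^3 - 5*v^2 + 2*v + 8) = (v - 5)*(v - 2)*(v^2 - 3*v - 4) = (v - 5)*(v - 2)*(v + 1)*(v - 4)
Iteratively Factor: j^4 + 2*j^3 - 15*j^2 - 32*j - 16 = (j + 1)*(j^3 + j^2 - 16*j - 16) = (j - 4)*(j + 1)*(j^2 + 5*j + 4) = (j - 4)*(j + 1)*(j + 4)*(j + 1)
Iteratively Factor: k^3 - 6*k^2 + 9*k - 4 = (k - 1)*(k^2 - 5*k + 4) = (k - 1)^2*(k - 4)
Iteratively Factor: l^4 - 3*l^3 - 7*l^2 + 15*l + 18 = (l - 3)*(l^3 - 7*l - 6) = (l - 3)*(l + 2)*(l^2 - 2*l - 3) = (l - 3)^2*(l + 2)*(l + 1)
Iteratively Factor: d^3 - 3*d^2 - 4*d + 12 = (d - 2)*(d^2 - d - 6) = (d - 2)*(d + 2)*(d - 3)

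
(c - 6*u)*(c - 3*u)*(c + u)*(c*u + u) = c^4*u - 8*c^3*u^2 + c^3*u + 9*c^2*u^3 - 8*c^2*u^2 + 18*c*u^4 + 9*c*u^3 + 18*u^4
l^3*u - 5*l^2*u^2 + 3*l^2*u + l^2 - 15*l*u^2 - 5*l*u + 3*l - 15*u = (l + 3)*(l - 5*u)*(l*u + 1)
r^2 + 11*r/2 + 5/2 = (r + 1/2)*(r + 5)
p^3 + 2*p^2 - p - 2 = (p - 1)*(p + 1)*(p + 2)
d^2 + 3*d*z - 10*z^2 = (d - 2*z)*(d + 5*z)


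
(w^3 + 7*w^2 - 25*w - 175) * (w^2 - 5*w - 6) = w^5 + 2*w^4 - 66*w^3 - 92*w^2 + 1025*w + 1050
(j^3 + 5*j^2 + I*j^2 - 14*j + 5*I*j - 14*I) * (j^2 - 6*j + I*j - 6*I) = j^5 - j^4 + 2*I*j^4 - 45*j^3 - 2*I*j^3 + 85*j^2 - 88*I*j^2 + 44*j + 168*I*j - 84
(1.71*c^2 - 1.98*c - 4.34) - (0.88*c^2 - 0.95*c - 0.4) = 0.83*c^2 - 1.03*c - 3.94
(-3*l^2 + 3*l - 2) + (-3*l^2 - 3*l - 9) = -6*l^2 - 11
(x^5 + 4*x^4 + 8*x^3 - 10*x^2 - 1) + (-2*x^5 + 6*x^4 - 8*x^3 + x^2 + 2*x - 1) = -x^5 + 10*x^4 - 9*x^2 + 2*x - 2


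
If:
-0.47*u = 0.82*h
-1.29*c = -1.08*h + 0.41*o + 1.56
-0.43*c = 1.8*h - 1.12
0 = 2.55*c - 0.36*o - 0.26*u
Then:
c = -0.28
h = 0.69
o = -1.11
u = -1.20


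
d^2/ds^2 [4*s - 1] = 0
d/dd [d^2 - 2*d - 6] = 2*d - 2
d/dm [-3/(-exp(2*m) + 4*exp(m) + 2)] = 6*(2 - exp(m))*exp(m)/(-exp(2*m) + 4*exp(m) + 2)^2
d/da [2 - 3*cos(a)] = 3*sin(a)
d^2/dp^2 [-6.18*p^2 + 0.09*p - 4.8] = -12.3600000000000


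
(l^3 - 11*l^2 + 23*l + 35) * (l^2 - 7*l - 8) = l^5 - 18*l^4 + 92*l^3 - 38*l^2 - 429*l - 280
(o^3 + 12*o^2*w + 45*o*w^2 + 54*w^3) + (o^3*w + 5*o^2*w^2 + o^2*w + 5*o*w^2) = o^3*w + o^3 + 5*o^2*w^2 + 13*o^2*w + 50*o*w^2 + 54*w^3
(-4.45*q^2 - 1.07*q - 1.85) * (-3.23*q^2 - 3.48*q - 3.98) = 14.3735*q^4 + 18.9421*q^3 + 27.4101*q^2 + 10.6966*q + 7.363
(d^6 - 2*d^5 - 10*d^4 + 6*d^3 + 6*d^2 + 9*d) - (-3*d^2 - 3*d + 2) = d^6 - 2*d^5 - 10*d^4 + 6*d^3 + 9*d^2 + 12*d - 2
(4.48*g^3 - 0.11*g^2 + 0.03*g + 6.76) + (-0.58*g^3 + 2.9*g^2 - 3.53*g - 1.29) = 3.9*g^3 + 2.79*g^2 - 3.5*g + 5.47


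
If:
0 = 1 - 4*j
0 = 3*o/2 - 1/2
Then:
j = 1/4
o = 1/3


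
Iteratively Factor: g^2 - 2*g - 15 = (g + 3)*(g - 5)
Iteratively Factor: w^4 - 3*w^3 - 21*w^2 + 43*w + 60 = (w - 5)*(w^3 + 2*w^2 - 11*w - 12) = (w - 5)*(w + 4)*(w^2 - 2*w - 3) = (w - 5)*(w + 1)*(w + 4)*(w - 3)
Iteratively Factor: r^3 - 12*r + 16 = (r - 2)*(r^2 + 2*r - 8) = (r - 2)*(r + 4)*(r - 2)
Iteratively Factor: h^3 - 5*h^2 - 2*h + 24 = (h + 2)*(h^2 - 7*h + 12) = (h - 3)*(h + 2)*(h - 4)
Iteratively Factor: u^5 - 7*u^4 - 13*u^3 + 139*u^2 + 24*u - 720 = (u - 5)*(u^4 - 2*u^3 - 23*u^2 + 24*u + 144) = (u - 5)*(u - 4)*(u^3 + 2*u^2 - 15*u - 36) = (u - 5)*(u - 4)*(u + 3)*(u^2 - u - 12) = (u - 5)*(u - 4)*(u + 3)^2*(u - 4)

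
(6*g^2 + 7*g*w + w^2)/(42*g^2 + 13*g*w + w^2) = (g + w)/(7*g + w)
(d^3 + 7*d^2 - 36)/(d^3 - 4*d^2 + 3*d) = (d^3 + 7*d^2 - 36)/(d*(d^2 - 4*d + 3))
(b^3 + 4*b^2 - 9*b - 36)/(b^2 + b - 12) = b + 3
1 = 1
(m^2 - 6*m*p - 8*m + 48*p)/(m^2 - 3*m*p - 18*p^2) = (m - 8)/(m + 3*p)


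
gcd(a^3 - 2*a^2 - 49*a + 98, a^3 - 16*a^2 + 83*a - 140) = a - 7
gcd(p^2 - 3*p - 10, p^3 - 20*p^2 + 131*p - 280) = p - 5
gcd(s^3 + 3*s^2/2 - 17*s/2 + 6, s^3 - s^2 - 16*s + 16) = s^2 + 3*s - 4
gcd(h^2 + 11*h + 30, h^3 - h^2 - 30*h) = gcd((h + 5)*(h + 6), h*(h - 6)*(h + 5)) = h + 5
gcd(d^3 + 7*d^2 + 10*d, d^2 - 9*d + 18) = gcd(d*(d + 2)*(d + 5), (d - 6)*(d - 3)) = 1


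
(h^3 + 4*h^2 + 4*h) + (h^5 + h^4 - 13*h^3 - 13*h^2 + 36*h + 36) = h^5 + h^4 - 12*h^3 - 9*h^2 + 40*h + 36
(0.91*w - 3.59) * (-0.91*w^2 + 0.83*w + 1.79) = -0.8281*w^3 + 4.0222*w^2 - 1.3508*w - 6.4261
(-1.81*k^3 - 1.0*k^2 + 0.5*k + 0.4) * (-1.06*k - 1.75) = 1.9186*k^4 + 4.2275*k^3 + 1.22*k^2 - 1.299*k - 0.7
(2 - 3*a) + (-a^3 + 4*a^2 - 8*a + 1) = -a^3 + 4*a^2 - 11*a + 3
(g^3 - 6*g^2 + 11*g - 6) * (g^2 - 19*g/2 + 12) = g^5 - 31*g^4/2 + 80*g^3 - 365*g^2/2 + 189*g - 72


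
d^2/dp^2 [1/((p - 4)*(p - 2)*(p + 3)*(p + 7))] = 2*(10*p^6 + 60*p^5 - 183*p^4 - 1084*p^3 + 1323*p^2 + 2262*p + 7324)/(p^12 + 12*p^11 - 45*p^10 - 818*p^9 + 795*p^8 + 21912*p^7 - 12403*p^6 - 278586*p^5 + 186756*p^4 + 1678760*p^3 - 1558368*p^2 - 3894912*p + 4741632)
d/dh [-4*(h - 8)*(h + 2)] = 24 - 8*h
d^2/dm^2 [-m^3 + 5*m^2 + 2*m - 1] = 10 - 6*m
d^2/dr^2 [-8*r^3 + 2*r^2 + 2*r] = 4 - 48*r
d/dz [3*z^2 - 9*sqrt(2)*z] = 6*z - 9*sqrt(2)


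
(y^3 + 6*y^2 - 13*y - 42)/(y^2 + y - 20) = (y^3 + 6*y^2 - 13*y - 42)/(y^2 + y - 20)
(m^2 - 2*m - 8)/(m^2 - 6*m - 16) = (m - 4)/(m - 8)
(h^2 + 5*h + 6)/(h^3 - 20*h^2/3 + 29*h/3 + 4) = 3*(h^2 + 5*h + 6)/(3*h^3 - 20*h^2 + 29*h + 12)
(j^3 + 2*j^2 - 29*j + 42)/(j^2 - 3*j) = j + 5 - 14/j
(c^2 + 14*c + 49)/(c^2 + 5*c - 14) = (c + 7)/(c - 2)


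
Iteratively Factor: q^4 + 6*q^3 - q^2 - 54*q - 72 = (q + 3)*(q^3 + 3*q^2 - 10*q - 24) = (q + 3)*(q + 4)*(q^2 - q - 6) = (q + 2)*(q + 3)*(q + 4)*(q - 3)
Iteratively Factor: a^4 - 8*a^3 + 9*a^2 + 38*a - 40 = (a - 5)*(a^3 - 3*a^2 - 6*a + 8) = (a - 5)*(a + 2)*(a^2 - 5*a + 4) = (a - 5)*(a - 1)*(a + 2)*(a - 4)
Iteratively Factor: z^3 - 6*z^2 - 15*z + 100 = (z + 4)*(z^2 - 10*z + 25) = (z - 5)*(z + 4)*(z - 5)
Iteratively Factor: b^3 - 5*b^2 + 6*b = (b - 3)*(b^2 - 2*b) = (b - 3)*(b - 2)*(b)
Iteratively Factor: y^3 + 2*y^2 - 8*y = (y + 4)*(y^2 - 2*y) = y*(y + 4)*(y - 2)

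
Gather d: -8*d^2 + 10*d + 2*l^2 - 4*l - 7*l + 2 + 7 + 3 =-8*d^2 + 10*d + 2*l^2 - 11*l + 12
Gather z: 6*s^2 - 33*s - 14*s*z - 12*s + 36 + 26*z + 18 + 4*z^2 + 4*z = 6*s^2 - 45*s + 4*z^2 + z*(30 - 14*s) + 54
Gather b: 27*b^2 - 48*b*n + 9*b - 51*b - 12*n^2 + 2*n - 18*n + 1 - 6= 27*b^2 + b*(-48*n - 42) - 12*n^2 - 16*n - 5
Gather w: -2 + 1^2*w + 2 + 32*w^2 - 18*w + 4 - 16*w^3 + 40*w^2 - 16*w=-16*w^3 + 72*w^2 - 33*w + 4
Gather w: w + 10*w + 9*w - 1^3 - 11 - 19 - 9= 20*w - 40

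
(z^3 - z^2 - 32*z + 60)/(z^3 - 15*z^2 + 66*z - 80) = (z + 6)/(z - 8)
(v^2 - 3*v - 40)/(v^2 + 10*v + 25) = (v - 8)/(v + 5)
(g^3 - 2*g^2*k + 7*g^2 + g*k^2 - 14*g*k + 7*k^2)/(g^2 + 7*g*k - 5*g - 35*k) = (g^3 - 2*g^2*k + 7*g^2 + g*k^2 - 14*g*k + 7*k^2)/(g^2 + 7*g*k - 5*g - 35*k)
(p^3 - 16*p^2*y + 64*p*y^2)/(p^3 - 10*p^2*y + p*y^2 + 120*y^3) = p*(-p + 8*y)/(-p^2 + 2*p*y + 15*y^2)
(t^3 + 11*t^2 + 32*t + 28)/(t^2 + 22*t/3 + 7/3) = 3*(t^2 + 4*t + 4)/(3*t + 1)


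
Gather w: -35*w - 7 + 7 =-35*w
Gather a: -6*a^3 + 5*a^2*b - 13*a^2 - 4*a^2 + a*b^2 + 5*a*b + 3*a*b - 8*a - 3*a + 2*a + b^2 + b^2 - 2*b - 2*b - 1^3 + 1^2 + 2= -6*a^3 + a^2*(5*b - 17) + a*(b^2 + 8*b - 9) + 2*b^2 - 4*b + 2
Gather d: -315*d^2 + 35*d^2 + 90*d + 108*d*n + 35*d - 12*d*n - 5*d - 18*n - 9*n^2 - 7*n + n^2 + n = -280*d^2 + d*(96*n + 120) - 8*n^2 - 24*n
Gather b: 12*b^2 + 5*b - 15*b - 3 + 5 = 12*b^2 - 10*b + 2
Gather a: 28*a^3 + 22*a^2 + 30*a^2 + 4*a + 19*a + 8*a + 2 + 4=28*a^3 + 52*a^2 + 31*a + 6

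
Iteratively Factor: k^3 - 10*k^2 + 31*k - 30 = (k - 5)*(k^2 - 5*k + 6) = (k - 5)*(k - 3)*(k - 2)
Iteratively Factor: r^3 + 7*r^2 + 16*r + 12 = (r + 2)*(r^2 + 5*r + 6) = (r + 2)^2*(r + 3)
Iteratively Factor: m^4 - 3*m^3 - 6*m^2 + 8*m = (m - 1)*(m^3 - 2*m^2 - 8*m) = m*(m - 1)*(m^2 - 2*m - 8) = m*(m - 4)*(m - 1)*(m + 2)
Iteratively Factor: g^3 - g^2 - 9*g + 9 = (g + 3)*(g^2 - 4*g + 3) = (g - 3)*(g + 3)*(g - 1)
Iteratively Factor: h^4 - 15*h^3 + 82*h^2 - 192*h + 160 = (h - 4)*(h^3 - 11*h^2 + 38*h - 40) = (h - 4)*(h - 2)*(h^2 - 9*h + 20) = (h - 5)*(h - 4)*(h - 2)*(h - 4)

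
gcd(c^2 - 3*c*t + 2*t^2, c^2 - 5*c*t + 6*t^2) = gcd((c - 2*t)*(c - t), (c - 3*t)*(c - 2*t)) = -c + 2*t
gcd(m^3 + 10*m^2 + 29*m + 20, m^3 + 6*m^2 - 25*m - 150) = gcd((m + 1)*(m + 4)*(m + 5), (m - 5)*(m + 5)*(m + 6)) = m + 5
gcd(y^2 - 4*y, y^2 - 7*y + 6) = 1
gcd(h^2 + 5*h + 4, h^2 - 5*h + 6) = 1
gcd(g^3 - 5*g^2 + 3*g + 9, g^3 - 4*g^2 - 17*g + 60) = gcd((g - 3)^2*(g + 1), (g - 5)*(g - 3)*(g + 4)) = g - 3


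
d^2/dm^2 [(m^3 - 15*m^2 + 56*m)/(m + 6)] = 2*(m^3 + 18*m^2 + 108*m - 876)/(m^3 + 18*m^2 + 108*m + 216)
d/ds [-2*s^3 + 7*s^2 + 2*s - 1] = -6*s^2 + 14*s + 2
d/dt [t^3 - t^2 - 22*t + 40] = 3*t^2 - 2*t - 22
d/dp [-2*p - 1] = -2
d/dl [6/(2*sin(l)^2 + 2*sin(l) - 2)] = -3*(2*sin(l) + 1)*cos(l)/(sin(l) - cos(l)^2)^2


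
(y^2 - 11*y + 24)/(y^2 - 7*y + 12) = (y - 8)/(y - 4)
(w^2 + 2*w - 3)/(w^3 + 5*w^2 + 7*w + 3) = (w - 1)/(w^2 + 2*w + 1)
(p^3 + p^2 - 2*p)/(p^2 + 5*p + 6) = p*(p - 1)/(p + 3)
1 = 1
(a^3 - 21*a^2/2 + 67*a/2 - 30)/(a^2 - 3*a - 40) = (-2*a^3 + 21*a^2 - 67*a + 60)/(2*(-a^2 + 3*a + 40))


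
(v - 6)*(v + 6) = v^2 - 36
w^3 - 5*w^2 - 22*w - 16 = (w - 8)*(w + 1)*(w + 2)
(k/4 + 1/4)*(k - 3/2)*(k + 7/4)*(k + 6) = k^4/4 + 29*k^3/16 + 41*k^2/32 - 135*k/32 - 63/16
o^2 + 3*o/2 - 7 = (o - 2)*(o + 7/2)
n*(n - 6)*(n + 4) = n^3 - 2*n^2 - 24*n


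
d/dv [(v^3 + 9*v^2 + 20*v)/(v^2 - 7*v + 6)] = (v^4 - 14*v^3 - 65*v^2 + 108*v + 120)/(v^4 - 14*v^3 + 61*v^2 - 84*v + 36)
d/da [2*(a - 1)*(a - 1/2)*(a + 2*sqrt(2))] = 6*a^2 - 6*a + 8*sqrt(2)*a - 6*sqrt(2) + 1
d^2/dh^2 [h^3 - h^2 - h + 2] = 6*h - 2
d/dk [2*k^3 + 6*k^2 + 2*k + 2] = 6*k^2 + 12*k + 2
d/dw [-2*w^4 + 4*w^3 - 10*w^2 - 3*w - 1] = -8*w^3 + 12*w^2 - 20*w - 3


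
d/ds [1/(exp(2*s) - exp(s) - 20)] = (1 - 2*exp(s))*exp(s)/(-exp(2*s) + exp(s) + 20)^2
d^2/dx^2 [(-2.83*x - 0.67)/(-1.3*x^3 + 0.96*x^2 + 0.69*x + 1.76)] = (28.6962*x^5 - 7.60343999999999*x^4 - 3.085284*x^3 + 77.799372*x^2 - 16.8288*x - 8.499594)/(2.197*x^9 - 4.8672*x^8 + 0.0959400000000001*x^7 - 4.641216*x^6 + 13.127958*x^5 + 3.235104*x^4 + 4.757187*x^3 - 11.434896*x^2 - 6.412032*x - 5.451776)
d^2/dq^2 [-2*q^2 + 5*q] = -4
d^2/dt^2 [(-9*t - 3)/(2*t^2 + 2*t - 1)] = 12*(-2*(2*t + 1)^2*(3*t + 1) + (9*t + 4)*(2*t^2 + 2*t - 1))/(2*t^2 + 2*t - 1)^3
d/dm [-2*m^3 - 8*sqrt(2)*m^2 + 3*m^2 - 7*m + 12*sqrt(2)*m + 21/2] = -6*m^2 - 16*sqrt(2)*m + 6*m - 7 + 12*sqrt(2)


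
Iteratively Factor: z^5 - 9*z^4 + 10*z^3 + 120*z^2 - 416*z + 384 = (z - 3)*(z^4 - 6*z^3 - 8*z^2 + 96*z - 128) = (z - 4)*(z - 3)*(z^3 - 2*z^2 - 16*z + 32) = (z - 4)*(z - 3)*(z - 2)*(z^2 - 16) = (z - 4)*(z - 3)*(z - 2)*(z + 4)*(z - 4)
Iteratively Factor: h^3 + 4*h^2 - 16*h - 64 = (h + 4)*(h^2 - 16) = (h + 4)^2*(h - 4)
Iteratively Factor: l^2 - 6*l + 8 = (l - 4)*(l - 2)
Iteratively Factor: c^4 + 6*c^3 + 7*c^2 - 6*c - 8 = (c - 1)*(c^3 + 7*c^2 + 14*c + 8) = (c - 1)*(c + 2)*(c^2 + 5*c + 4) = (c - 1)*(c + 1)*(c + 2)*(c + 4)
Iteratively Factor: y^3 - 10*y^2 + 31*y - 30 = (y - 5)*(y^2 - 5*y + 6) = (y - 5)*(y - 3)*(y - 2)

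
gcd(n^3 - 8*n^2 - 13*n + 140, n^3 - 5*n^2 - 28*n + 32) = n + 4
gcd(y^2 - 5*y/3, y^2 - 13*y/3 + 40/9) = y - 5/3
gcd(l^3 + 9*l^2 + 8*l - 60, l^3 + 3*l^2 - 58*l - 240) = l^2 + 11*l + 30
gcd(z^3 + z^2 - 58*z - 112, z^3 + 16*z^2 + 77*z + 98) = z^2 + 9*z + 14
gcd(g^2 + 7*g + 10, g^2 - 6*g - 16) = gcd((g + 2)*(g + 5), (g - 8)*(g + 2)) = g + 2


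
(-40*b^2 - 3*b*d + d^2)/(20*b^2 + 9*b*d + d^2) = (-8*b + d)/(4*b + d)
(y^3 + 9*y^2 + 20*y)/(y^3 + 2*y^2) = (y^2 + 9*y + 20)/(y*(y + 2))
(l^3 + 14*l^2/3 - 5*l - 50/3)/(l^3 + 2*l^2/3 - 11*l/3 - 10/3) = (l + 5)/(l + 1)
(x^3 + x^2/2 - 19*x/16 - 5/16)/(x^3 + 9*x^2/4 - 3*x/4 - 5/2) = (x + 1/4)/(x + 2)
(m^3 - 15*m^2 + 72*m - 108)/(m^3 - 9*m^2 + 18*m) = (m - 6)/m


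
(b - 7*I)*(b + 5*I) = b^2 - 2*I*b + 35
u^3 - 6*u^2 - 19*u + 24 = (u - 8)*(u - 1)*(u + 3)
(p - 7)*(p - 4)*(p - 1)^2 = p^4 - 13*p^3 + 51*p^2 - 67*p + 28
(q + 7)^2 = q^2 + 14*q + 49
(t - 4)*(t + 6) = t^2 + 2*t - 24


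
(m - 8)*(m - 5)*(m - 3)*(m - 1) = m^4 - 17*m^3 + 95*m^2 - 199*m + 120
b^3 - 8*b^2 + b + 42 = (b - 7)*(b - 3)*(b + 2)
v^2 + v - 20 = (v - 4)*(v + 5)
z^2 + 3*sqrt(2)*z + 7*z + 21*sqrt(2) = (z + 7)*(z + 3*sqrt(2))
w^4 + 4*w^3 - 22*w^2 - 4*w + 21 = (w - 3)*(w - 1)*(w + 1)*(w + 7)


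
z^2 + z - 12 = (z - 3)*(z + 4)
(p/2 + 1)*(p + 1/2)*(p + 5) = p^3/2 + 15*p^2/4 + 27*p/4 + 5/2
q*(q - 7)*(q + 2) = q^3 - 5*q^2 - 14*q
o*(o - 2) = o^2 - 2*o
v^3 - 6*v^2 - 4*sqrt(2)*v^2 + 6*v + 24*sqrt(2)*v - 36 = (v - 6)*(v - 3*sqrt(2))*(v - sqrt(2))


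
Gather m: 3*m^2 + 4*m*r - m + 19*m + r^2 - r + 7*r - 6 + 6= 3*m^2 + m*(4*r + 18) + r^2 + 6*r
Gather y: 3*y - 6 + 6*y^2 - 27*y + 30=6*y^2 - 24*y + 24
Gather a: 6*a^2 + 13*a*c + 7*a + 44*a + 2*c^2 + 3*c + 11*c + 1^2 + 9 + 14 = 6*a^2 + a*(13*c + 51) + 2*c^2 + 14*c + 24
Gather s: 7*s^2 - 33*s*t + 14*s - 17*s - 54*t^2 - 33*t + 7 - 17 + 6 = 7*s^2 + s*(-33*t - 3) - 54*t^2 - 33*t - 4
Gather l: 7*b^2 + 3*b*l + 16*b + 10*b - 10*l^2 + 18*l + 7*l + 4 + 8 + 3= 7*b^2 + 26*b - 10*l^2 + l*(3*b + 25) + 15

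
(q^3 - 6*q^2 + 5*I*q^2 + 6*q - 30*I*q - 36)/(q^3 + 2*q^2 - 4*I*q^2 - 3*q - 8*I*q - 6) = (q^2 + 6*q*(-1 + I) - 36*I)/(q^2 + q*(2 - 3*I) - 6*I)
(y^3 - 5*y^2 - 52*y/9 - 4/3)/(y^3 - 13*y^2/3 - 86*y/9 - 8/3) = (3*y + 2)/(3*y + 4)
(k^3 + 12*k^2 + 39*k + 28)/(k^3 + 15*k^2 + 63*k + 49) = (k + 4)/(k + 7)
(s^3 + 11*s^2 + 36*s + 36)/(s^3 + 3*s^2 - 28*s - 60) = (s + 3)/(s - 5)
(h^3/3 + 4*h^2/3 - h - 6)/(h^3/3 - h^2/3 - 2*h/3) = (h^2 + 6*h + 9)/(h*(h + 1))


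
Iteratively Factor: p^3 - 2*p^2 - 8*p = (p)*(p^2 - 2*p - 8) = p*(p + 2)*(p - 4)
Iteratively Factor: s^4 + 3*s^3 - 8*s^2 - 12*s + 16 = (s - 1)*(s^3 + 4*s^2 - 4*s - 16) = (s - 1)*(s + 2)*(s^2 + 2*s - 8) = (s - 2)*(s - 1)*(s + 2)*(s + 4)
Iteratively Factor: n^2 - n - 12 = (n + 3)*(n - 4)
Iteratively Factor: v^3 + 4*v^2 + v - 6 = (v + 2)*(v^2 + 2*v - 3) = (v - 1)*(v + 2)*(v + 3)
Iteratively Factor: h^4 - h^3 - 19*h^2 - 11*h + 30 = (h - 5)*(h^3 + 4*h^2 + h - 6) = (h - 5)*(h + 3)*(h^2 + h - 2) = (h - 5)*(h + 2)*(h + 3)*(h - 1)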